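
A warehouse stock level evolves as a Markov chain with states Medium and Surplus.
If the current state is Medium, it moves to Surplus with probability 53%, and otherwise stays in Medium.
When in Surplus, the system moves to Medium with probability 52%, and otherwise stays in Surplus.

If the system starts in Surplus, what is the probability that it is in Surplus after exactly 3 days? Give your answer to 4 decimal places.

0.5047

Propagate the distribution vector 3 days from Surplus.
After 0 days: (0.0000, 1.0000)
After 1 day: (0.5200, 0.4800)
After 2 days: (0.4940, 0.5060)
After 3 days: (0.4953, 0.5047)
P(in Surplus after 3 days) = 0.5047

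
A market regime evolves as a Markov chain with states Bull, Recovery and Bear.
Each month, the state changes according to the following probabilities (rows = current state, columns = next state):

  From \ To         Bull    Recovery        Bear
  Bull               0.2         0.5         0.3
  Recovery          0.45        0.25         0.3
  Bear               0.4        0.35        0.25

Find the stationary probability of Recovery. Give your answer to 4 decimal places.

Let the stationary distribution be π with π = πP and π_1 + π_2 + π_3 = 1.
π_1 = 0.2·π_1 + 0.45·π_2 + 0.4·π_3
π_2 = 0.5·π_1 + 0.25·π_2 + 0.35·π_3
Solving with the normalization constraint gives π = (0.3486, 0.3657, 0.2857).
So the stationary probability of Recovery is 0.3657.

0.3657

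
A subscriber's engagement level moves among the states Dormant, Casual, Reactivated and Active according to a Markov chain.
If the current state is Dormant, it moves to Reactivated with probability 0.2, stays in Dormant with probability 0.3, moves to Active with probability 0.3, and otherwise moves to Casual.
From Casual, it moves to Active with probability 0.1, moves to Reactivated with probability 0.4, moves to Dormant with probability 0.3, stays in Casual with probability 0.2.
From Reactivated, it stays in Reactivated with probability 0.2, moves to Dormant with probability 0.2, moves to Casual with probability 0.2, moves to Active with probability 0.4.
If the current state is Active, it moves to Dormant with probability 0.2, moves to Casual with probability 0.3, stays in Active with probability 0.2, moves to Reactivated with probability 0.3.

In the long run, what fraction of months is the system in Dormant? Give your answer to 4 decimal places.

0.2473

Let the stationary distribution be π with π = πP and π_1 + π_2 + π_3 + π_4 = 1.
π_1 = 0.3·π_1 + 0.3·π_2 + 0.2·π_3 + 0.2·π_4
π_2 = 0.2·π_1 + 0.2·π_2 + 0.2·π_3 + 0.3·π_4
π_3 = 0.2·π_1 + 0.4·π_2 + 0.2·π_3 + 0.3·π_4
Solving with the normalization constraint gives π = (0.2473, 0.2256, 0.2708, 0.2563).
So the stationary probability of Dormant is 0.2473.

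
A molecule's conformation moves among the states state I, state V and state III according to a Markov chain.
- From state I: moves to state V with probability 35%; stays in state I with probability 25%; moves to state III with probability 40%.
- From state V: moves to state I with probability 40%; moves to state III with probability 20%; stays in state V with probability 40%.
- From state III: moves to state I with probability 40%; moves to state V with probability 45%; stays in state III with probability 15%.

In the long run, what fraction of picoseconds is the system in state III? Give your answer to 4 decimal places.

0.2567

Let the stationary distribution be π with π = πP and π_1 + π_2 + π_3 = 1.
π_1 = 0.25·π_1 + 0.4·π_2 + 0.4·π_3
π_2 = 0.35·π_1 + 0.4·π_2 + 0.45·π_3
Solving with the normalization constraint gives π = (0.3478, 0.3954, 0.2567).
So the stationary probability of state III is 0.2567.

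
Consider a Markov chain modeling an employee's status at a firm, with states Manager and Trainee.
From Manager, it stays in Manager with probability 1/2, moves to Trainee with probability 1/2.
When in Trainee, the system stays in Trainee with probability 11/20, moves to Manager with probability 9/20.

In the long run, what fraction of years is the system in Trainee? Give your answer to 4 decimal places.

0.5263

Let the stationary distribution be π with π = πP and π_1 + π_2 = 1.
π_1 = 0.5·π_1 + 0.45·π_2
Solving with the normalization constraint gives π = (0.4737, 0.5263).
So the stationary probability of Trainee is 0.5263.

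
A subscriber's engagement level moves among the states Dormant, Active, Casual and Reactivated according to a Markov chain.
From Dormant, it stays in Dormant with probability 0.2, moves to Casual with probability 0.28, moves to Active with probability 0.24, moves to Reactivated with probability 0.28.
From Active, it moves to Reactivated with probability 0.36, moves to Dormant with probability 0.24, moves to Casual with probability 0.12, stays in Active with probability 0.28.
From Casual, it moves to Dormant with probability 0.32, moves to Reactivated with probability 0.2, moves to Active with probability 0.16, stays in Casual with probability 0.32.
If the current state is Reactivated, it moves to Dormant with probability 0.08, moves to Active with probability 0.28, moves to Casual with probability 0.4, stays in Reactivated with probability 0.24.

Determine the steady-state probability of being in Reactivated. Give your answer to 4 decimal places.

0.2655

Let the stationary distribution be π with π = πP and π_1 + π_2 + π_3 + π_4 = 1.
π_1 = 0.2·π_1 + 0.24·π_2 + 0.32·π_3 + 0.08·π_4
π_2 = 0.24·π_1 + 0.28·π_2 + 0.16·π_3 + 0.28·π_4
π_3 = 0.28·π_1 + 0.12·π_2 + 0.32·π_3 + 0.4·π_4
Solving with the normalization constraint gives π = (0.2119, 0.2373, 0.2853, 0.2655).
So the stationary probability of Reactivated is 0.2655.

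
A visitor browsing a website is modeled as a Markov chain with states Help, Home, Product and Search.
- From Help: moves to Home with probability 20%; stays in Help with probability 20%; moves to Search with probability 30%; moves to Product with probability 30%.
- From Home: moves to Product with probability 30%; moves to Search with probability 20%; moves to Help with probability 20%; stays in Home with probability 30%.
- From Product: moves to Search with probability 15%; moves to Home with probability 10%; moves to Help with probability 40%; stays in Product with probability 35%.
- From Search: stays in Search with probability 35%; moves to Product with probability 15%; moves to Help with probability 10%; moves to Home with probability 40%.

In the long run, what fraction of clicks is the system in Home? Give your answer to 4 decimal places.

Let the stationary distribution be π with π = πP and π_1 + π_2 + π_3 + π_4 = 1.
π_1 = 0.2·π_1 + 0.2·π_2 + 0.4·π_3 + 0.1·π_4
π_2 = 0.2·π_1 + 0.3·π_2 + 0.1·π_3 + 0.4·π_4
π_3 = 0.3·π_1 + 0.3·π_2 + 0.35·π_3 + 0.15·π_4
Solving with the normalization constraint gives π = (0.2308, 0.2462, 0.2769, 0.2462).
So the stationary probability of Home is 0.2462.

0.2462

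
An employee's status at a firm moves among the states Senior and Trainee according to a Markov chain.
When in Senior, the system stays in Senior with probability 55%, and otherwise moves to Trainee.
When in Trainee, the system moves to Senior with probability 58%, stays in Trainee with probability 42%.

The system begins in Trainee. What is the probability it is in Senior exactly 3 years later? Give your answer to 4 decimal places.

0.5631

Propagate the distribution vector 3 years from Trainee.
After 0 years: (0.0000, 1.0000)
After 1 year: (0.5800, 0.4200)
After 2 years: (0.5626, 0.4374)
After 3 years: (0.5631, 0.4369)
P(in Senior after 3 years) = 0.5631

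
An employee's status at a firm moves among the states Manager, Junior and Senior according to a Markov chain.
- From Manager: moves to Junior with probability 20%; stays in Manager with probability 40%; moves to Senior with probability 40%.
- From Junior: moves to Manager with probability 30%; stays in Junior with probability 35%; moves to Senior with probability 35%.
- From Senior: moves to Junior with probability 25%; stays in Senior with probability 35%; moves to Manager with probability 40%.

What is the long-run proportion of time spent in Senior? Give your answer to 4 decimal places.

0.3687

Let the stationary distribution be π with π = πP and π_1 + π_2 + π_3 = 1.
π_1 = 0.4·π_1 + 0.3·π_2 + 0.4·π_3
π_2 = 0.2·π_1 + 0.35·π_2 + 0.25·π_3
Solving with the normalization constraint gives π = (0.3743, 0.2570, 0.3687).
So the stationary probability of Senior is 0.3687.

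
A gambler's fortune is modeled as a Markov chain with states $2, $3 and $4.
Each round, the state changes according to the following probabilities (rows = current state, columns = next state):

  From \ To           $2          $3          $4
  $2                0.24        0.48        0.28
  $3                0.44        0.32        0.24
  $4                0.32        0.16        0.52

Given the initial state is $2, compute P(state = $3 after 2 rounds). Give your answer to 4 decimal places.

0.3136

Sum over the intermediate state after 1 round:
P = P($2→$2)·P($2→$3) + P($2→$3)·P($3→$3) + P($2→$4)·P($4→$3)
  = 0.24×0.48 + 0.48×0.32 + 0.28×0.16
  = 0.1152 + 0.1536 + 0.0448 = 0.3136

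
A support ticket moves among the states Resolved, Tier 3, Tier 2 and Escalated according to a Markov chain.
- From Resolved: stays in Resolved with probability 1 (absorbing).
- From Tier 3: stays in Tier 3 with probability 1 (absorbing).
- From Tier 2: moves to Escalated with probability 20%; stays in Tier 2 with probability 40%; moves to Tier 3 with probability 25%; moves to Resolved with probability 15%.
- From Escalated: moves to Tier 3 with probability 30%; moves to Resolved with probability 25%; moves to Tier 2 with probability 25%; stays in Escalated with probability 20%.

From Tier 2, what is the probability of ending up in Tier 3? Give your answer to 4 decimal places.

Let h(s) be the probability of absorption at Tier 3 starting from transient state s. Then h(Tier 3) = 1 and h(Resolved) = 0. By first-step analysis:
h(Tier 2) = 0.15·0 + 0.25·1 + 0.4·h(Tier 2) + 0.2·h(Escalated)
h(Escalated) = 0.25·0 + 0.3·1 + 0.25·h(Tier 2) + 0.2·h(Escalated)
Solving: h(Tier 2) = 0.6047, h(Escalated) = 0.5640.
Starting from Tier 2, the probability is 0.6047.

0.6047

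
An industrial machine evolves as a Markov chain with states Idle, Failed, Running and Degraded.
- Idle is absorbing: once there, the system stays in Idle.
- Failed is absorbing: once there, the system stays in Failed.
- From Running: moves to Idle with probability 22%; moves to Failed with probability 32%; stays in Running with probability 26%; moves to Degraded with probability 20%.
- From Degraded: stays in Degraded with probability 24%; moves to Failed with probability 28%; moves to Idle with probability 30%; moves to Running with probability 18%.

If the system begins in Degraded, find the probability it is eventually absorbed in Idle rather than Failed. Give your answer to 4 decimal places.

0.4970

Let h(s) be the probability of absorption at Idle starting from transient state s. Then h(Idle) = 1 and h(Failed) = 0. By first-step analysis:
h(Running) = 0.22·1 + 0.32·0 + 0.26·h(Running) + 0.2·h(Degraded)
h(Degraded) = 0.3·1 + 0.28·0 + 0.18·h(Running) + 0.24·h(Degraded)
Solving: h(Running) = 0.4316, h(Degraded) = 0.4970.
Starting from Degraded, the probability is 0.4970.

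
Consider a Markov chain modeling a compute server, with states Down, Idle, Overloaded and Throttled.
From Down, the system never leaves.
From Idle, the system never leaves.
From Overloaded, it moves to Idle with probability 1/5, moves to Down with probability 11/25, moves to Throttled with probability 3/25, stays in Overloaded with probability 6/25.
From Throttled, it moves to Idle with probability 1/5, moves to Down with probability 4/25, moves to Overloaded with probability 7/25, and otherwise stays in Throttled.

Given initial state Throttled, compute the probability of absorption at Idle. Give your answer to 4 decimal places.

Let h(s) be the probability of absorption at Idle starting from transient state s. Then h(Idle) = 1 and h(Down) = 0. By first-step analysis:
h(Overloaded) = 0.44·0 + 0.2·1 + 0.24·h(Overloaded) + 0.12·h(Throttled)
h(Throttled) = 0.16·0 + 0.2·1 + 0.28·h(Overloaded) + 0.36·h(Throttled)
Solving: h(Overloaded) = 0.3357, h(Throttled) = 0.4594.
Starting from Throttled, the probability is 0.4594.

0.4594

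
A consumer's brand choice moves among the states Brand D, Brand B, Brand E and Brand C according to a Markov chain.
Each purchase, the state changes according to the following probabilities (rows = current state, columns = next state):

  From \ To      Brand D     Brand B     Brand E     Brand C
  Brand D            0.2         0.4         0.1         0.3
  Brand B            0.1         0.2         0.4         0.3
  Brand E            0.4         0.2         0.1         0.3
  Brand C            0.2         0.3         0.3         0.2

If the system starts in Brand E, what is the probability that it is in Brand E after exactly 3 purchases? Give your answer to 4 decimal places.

Propagate the distribution vector 3 purchases from Brand E.
After 0 purchases: (0.0000, 0.0000, 1.0000, 0.0000)
After 1 purchase: (0.4000, 0.2000, 0.1000, 0.3000)
After 2 purchases: (0.2000, 0.3100, 0.2200, 0.2700)
After 3 purchases: (0.2130, 0.2670, 0.2470, 0.2730)
P(in Brand E after 3 purchases) = 0.2470

0.2470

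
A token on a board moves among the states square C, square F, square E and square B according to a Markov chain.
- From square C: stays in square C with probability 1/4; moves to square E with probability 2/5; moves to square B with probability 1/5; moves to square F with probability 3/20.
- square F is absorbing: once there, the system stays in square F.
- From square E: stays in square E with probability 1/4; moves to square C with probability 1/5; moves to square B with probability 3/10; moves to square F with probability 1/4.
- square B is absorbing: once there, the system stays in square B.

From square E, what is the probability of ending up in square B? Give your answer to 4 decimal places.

Let h(s) be the probability of absorption at square B starting from transient state s. Then h(square B) = 1 and h(square F) = 0. By first-step analysis:
h(square C) = 0.25·h(square C) + 0.15·0 + 0.4·h(square E) + 0.2·1
h(square E) = 0.2·h(square C) + 0.25·0 + 0.25·h(square E) + 0.3·1
Solving: h(square C) = 0.5596, h(square E) = 0.5492.
Starting from square E, the probability is 0.5492.

0.5492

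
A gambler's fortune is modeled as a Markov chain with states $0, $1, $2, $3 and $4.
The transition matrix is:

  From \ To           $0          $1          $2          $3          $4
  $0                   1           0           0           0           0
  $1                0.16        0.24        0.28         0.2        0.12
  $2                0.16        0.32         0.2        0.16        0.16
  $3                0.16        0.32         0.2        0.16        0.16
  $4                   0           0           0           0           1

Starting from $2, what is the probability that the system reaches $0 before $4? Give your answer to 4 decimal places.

0.5192

Let h(s) be the probability of absorption at $0 starting from transient state s. Then h($0) = 1 and h($4) = 0. By first-step analysis:
h($1) = 0.16·1 + 0.24·h($1) + 0.28·h($2) + 0.2·h($3) + 0.12·0
h($2) = 0.16·1 + 0.32·h($1) + 0.2·h($2) + 0.16·h($3) + 0.16·0
h($3) = 0.16·1 + 0.32·h($1) + 0.2·h($2) + 0.16·h($3) + 0.16·0
Solving: h($1) = 0.5385, h($2) = 0.5192, h($3) = 0.5192.
Starting from $2, the probability is 0.5192.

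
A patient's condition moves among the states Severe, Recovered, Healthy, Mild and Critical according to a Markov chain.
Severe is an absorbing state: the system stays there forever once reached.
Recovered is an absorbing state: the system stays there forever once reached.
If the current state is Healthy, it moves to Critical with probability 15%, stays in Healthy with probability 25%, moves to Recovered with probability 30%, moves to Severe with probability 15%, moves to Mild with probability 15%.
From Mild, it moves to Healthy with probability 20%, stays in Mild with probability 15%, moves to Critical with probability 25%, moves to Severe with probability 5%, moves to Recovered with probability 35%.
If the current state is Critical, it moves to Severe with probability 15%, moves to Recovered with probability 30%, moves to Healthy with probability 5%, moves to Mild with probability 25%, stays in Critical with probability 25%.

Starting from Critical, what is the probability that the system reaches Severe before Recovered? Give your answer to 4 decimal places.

0.2920

Let h(s) be the probability of absorption at Severe starting from transient state s. Then h(Severe) = 1 and h(Recovered) = 0. By first-step analysis:
h(Healthy) = 0.15·1 + 0.3·0 + 0.25·h(Healthy) + 0.15·h(Mild) + 0.15·h(Critical)
h(Mild) = 0.05·1 + 0.35·0 + 0.2·h(Healthy) + 0.15·h(Mild) + 0.25·h(Critical)
h(Critical) = 0.15·1 + 0.3·0 + 0.05·h(Healthy) + 0.25·h(Mild) + 0.25·h(Critical)
Solving: h(Healthy) = 0.3015, h(Mild) = 0.2156, h(Critical) = 0.2920.
Starting from Critical, the probability is 0.2920.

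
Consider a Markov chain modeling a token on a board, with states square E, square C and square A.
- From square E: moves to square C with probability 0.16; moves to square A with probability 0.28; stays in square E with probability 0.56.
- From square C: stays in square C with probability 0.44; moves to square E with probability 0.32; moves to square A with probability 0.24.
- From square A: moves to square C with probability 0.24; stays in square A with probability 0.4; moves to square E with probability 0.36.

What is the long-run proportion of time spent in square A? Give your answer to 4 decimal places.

Let the stationary distribution be π with π = πP and π_1 + π_2 + π_3 = 1.
π_1 = 0.56·π_1 + 0.32·π_2 + 0.36·π_3
π_2 = 0.16·π_1 + 0.44·π_2 + 0.24·π_3
Solving with the normalization constraint gives π = (0.4372, 0.2563, 0.3065).
So the stationary probability of square A is 0.3065.

0.3065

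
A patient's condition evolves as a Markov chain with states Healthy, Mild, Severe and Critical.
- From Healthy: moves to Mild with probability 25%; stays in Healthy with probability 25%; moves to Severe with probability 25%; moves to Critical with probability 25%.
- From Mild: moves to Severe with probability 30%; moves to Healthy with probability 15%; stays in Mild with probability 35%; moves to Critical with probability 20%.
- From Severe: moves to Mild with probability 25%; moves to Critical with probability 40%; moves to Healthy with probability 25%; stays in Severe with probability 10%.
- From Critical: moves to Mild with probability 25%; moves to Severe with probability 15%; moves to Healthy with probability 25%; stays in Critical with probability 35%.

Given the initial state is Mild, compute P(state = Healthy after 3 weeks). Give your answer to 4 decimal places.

0.2215

Propagate the distribution vector 3 weeks from Mild.
After 0 weeks: (0.0000, 1.0000, 0.0000, 0.0000)
After 1 week: (0.1500, 0.3500, 0.3000, 0.2000)
After 2 weeks: (0.2150, 0.2850, 0.2025, 0.2975)
After 3 weeks: (0.2215, 0.2785, 0.2041, 0.2959)
P(in Healthy after 3 weeks) = 0.2215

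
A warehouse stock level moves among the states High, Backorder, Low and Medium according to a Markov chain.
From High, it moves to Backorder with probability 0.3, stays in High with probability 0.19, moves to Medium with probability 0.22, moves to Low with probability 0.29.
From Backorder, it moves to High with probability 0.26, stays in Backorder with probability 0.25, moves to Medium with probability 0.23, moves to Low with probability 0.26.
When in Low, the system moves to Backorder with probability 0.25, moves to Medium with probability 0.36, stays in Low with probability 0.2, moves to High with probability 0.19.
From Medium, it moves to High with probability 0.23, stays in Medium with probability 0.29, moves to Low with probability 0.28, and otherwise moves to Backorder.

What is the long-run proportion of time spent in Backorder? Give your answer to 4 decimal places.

0.2470

Let the stationary distribution be π with π = πP and π_1 + π_2 + π_3 + π_4 = 1.
π_1 = 0.19·π_1 + 0.26·π_2 + 0.19·π_3 + 0.23·π_4
π_2 = 0.3·π_1 + 0.25·π_2 + 0.25·π_3 + 0.2·π_4
π_3 = 0.29·π_1 + 0.26·π_2 + 0.2·π_3 + 0.28·π_4
Solving with the normalization constraint gives π = (0.2184, 0.2470, 0.2567, 0.2779).
So the stationary probability of Backorder is 0.2470.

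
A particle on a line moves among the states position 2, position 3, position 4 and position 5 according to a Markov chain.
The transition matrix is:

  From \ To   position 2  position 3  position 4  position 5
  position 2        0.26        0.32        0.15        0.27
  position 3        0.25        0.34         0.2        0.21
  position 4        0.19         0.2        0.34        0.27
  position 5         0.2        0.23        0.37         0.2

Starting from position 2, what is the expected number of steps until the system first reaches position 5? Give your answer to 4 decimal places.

3.9697

Let t(s) be the expected number of steps to first reach position 5 from state s, with t(position 5) = 0. Conditioning on the first step:
t(position 2) = 1 + 0.26·t(position 2) + 0.32·t(position 3) + 0.15·t(position 4)
t(position 3) = 1 + 0.25·t(position 2) + 0.34·t(position 3) + 0.2·t(position 4)
t(position 4) = 1 + 0.19·t(position 2) + 0.2·t(position 3) + 0.34·t(position 4)
Solving: t(position 2) = 3.9697, t(position 3) = 4.2110, t(position 4) = 3.9340.
Expected steps from position 2 to position 5: 3.9697.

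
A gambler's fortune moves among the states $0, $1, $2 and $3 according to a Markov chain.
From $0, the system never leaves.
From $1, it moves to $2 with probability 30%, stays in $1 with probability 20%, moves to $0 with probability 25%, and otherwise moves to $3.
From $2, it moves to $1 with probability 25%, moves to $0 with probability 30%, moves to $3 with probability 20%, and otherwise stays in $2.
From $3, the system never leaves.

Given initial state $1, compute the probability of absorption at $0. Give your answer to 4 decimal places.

0.5286

Let h(s) be the probability of absorption at $0 starting from transient state s. Then h($0) = 1 and h($3) = 0. By first-step analysis:
h($1) = 0.25·1 + 0.2·h($1) + 0.3·h($2) + 0.25·0
h($2) = 0.3·1 + 0.25·h($1) + 0.25·h($2) + 0.2·0
Solving: h($1) = 0.5286, h($2) = 0.5762.
Starting from $1, the probability is 0.5286.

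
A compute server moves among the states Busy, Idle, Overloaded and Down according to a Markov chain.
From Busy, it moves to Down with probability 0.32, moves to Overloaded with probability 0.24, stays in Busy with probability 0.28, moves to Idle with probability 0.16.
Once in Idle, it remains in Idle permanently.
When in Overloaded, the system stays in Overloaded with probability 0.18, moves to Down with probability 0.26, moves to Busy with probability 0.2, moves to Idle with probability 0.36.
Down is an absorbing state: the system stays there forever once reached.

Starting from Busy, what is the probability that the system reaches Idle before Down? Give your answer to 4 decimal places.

0.4012

Let h(s) be the probability of absorption at Idle starting from transient state s. Then h(Idle) = 1 and h(Down) = 0. By first-step analysis:
h(Busy) = 0.28·h(Busy) + 0.16·1 + 0.24·h(Overloaded) + 0.32·0
h(Overloaded) = 0.2·h(Busy) + 0.36·1 + 0.18·h(Overloaded) + 0.26·0
Solving: h(Busy) = 0.4012, h(Overloaded) = 0.5369.
Starting from Busy, the probability is 0.4012.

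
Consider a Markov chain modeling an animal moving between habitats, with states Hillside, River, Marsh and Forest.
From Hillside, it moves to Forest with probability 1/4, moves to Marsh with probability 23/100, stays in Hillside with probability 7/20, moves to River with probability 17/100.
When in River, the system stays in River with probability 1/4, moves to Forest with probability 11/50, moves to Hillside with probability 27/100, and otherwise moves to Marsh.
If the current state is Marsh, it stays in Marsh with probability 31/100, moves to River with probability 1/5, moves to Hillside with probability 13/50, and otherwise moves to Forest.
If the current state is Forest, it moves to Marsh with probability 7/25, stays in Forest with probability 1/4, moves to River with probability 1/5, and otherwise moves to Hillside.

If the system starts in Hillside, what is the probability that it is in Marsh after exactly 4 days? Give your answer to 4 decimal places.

0.2695

Propagate the distribution vector 4 days from Hillside.
After 0 days: (1.0000, 0.0000, 0.0000, 0.0000)
After 1 day: (0.3500, 0.1700, 0.2300, 0.2500)
After 2 days: (0.2957, 0.1980, 0.2660, 0.2403)
After 3 days: (0.2910, 0.2010, 0.2692, 0.2387)
After 4 days: (0.2906, 0.2013, 0.2695, 0.2386)
P(in Marsh after 4 days) = 0.2695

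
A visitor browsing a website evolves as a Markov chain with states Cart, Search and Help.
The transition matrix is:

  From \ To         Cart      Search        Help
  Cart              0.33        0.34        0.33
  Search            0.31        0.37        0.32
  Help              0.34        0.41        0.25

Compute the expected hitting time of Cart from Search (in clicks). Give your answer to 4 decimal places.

Let t(s) be the expected number of clicks to first reach Cart from state s, with t(Cart) = 0. Conditioning on the first click:
t(Search) = 1 + 0.37·t(Search) + 0.32·t(Help)
t(Help) = 1 + 0.41·t(Search) + 0.25·t(Help)
Solving: t(Search) = 3.1351, t(Help) = 3.0472.
Expected clicks from Search to Cart: 3.1351.

3.1351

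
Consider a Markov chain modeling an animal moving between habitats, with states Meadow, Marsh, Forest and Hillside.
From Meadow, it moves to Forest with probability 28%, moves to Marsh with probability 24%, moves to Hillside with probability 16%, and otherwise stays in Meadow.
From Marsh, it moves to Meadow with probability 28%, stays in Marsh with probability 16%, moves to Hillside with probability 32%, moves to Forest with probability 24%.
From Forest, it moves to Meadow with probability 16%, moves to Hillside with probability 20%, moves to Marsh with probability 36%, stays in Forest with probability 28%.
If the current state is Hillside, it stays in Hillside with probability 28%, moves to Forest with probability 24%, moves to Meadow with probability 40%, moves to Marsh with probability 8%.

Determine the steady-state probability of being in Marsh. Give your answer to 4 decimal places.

Let the stationary distribution be π with π = πP and π_1 + π_2 + π_3 + π_4 = 1.
π_1 = 0.32·π_1 + 0.28·π_2 + 0.16·π_3 + 0.4·π_4
π_2 = 0.24·π_1 + 0.16·π_2 + 0.36·π_3 + 0.08·π_4
π_3 = 0.28·π_1 + 0.24·π_2 + 0.28·π_3 + 0.24·π_4
Solving with the normalization constraint gives π = (0.2881, 0.2168, 0.2620, 0.2331).
So the stationary probability of Marsh is 0.2168.

0.2168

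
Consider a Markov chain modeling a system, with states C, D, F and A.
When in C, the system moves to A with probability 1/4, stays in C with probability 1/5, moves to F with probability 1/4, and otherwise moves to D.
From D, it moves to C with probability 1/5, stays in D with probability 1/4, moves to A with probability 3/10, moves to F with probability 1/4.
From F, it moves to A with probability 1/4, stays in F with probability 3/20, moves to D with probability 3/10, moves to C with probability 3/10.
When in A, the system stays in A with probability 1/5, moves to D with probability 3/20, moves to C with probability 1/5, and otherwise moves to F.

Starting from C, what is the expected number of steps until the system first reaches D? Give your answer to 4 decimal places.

3.7838

Let t(s) be the expected number of steps to first reach D from state s, with t(D) = 0. Conditioning on the first step:
t(C) = 1 + 0.2·t(C) + 0.25·t(F) + 0.25·t(A)
t(F) = 1 + 0.3·t(C) + 0.15·t(F) + 0.25·t(A)
t(A) = 1 + 0.2·t(C) + 0.45·t(F) + 0.2·t(A)
Solving: t(C) = 3.7838, t(F) = 3.7838, t(A) = 4.3243.
Expected steps from C to D: 3.7838.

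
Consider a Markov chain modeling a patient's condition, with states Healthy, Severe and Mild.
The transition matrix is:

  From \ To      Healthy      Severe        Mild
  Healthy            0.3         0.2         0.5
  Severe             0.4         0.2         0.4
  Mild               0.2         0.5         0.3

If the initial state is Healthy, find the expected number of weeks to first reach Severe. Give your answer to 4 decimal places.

3.0769

Let t(s) be the expected number of weeks to first reach Severe from state s, with t(Severe) = 0. Conditioning on the first week:
t(Healthy) = 1 + 0.3·t(Healthy) + 0.5·t(Mild)
t(Mild) = 1 + 0.2·t(Healthy) + 0.3·t(Mild)
Solving: t(Healthy) = 3.0769, t(Mild) = 2.3077.
Expected weeks from Healthy to Severe: 3.0769.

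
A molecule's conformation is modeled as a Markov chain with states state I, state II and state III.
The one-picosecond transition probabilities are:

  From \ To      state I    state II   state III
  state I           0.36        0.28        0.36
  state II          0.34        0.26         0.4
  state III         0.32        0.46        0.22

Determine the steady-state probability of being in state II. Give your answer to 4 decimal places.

0.3323

Let the stationary distribution be π with π = πP and π_1 + π_2 + π_3 = 1.
π_1 = 0.36·π_1 + 0.34·π_2 + 0.32·π_3
π_2 = 0.28·π_1 + 0.26·π_2 + 0.46·π_3
Solving with the normalization constraint gives π = (0.3403, 0.3323, 0.3274).
So the stationary probability of state II is 0.3323.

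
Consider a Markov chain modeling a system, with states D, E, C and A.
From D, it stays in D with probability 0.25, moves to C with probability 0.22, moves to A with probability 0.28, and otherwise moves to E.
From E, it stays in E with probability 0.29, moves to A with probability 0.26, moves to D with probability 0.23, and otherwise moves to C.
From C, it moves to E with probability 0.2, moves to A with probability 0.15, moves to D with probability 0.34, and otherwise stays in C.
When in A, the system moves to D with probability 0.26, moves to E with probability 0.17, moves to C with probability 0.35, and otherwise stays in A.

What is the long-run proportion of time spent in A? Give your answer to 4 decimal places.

0.2262

Let the stationary distribution be π with π = πP and π_1 + π_2 + π_3 + π_4 = 1.
π_1 = 0.25·π_1 + 0.23·π_2 + 0.34·π_3 + 0.26·π_4
π_2 = 0.25·π_1 + 0.29·π_2 + 0.2·π_3 + 0.17·π_4
π_3 = 0.22·π_1 + 0.22·π_2 + 0.31·π_3 + 0.35·π_4
Solving with the normalization constraint gives π = (0.2724, 0.2273, 0.2741, 0.2262).
So the stationary probability of A is 0.2262.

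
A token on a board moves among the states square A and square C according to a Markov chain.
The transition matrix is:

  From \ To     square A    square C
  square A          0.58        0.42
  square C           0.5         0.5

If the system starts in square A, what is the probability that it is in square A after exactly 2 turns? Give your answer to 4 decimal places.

Sum over the intermediate state after 1 turn:
P = P(square A→square A)·P(square A→square A) + P(square A→square C)·P(square C→square A)
  = 0.58×0.58 + 0.42×0.5
  = 0.3364 + 0.2100 = 0.5464

0.5464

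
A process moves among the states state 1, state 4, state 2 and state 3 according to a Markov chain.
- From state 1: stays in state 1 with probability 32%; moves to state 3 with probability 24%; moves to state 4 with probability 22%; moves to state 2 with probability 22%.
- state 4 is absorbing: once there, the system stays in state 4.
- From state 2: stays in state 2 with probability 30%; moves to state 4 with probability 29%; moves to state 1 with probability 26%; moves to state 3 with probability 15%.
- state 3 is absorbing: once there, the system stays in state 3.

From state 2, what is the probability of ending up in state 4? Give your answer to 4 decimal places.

Let h(s) be the probability of absorption at state 4 starting from transient state s. Then h(state 4) = 1 and h(state 3) = 0. By first-step analysis:
h(state 1) = 0.32·h(state 1) + 0.22·1 + 0.22·h(state 2) + 0.24·0
h(state 2) = 0.26·h(state 1) + 0.29·1 + 0.3·h(state 2) + 0.15·0
Solving: h(state 1) = 0.5201, h(state 2) = 0.6074.
Starting from state 2, the probability is 0.6074.

0.6074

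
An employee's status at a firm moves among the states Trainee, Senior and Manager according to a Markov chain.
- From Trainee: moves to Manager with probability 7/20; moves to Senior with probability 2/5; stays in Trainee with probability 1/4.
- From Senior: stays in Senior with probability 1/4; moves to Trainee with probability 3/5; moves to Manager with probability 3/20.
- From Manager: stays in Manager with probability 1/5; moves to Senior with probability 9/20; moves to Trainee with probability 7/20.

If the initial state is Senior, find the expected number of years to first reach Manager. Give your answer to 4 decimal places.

Let t(s) be the expected number of years to first reach Manager from state s, with t(Manager) = 0. Conditioning on the first year:
t(Trainee) = 1 + 0.25·t(Trainee) + 0.4·t(Senior)
t(Senior) = 1 + 0.6·t(Trainee) + 0.25·t(Senior)
Solving: t(Trainee) = 3.5659, t(Senior) = 4.1860.
Expected years from Senior to Manager: 4.1860.

4.1860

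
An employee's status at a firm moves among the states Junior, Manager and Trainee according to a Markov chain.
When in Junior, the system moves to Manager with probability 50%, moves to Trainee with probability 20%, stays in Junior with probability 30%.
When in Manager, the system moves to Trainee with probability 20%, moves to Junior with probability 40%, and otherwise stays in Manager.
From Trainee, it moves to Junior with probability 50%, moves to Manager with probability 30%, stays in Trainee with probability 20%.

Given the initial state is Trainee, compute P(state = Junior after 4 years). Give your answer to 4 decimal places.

Propagate the distribution vector 4 years from Trainee.
After 0 years: (0.0000, 0.0000, 1.0000)
After 1 year: (0.5000, 0.3000, 0.2000)
After 2 years: (0.3700, 0.4300, 0.2000)
After 3 years: (0.3830, 0.4170, 0.2000)
After 4 years: (0.3817, 0.4183, 0.2000)
P(in Junior after 4 years) = 0.3817

0.3817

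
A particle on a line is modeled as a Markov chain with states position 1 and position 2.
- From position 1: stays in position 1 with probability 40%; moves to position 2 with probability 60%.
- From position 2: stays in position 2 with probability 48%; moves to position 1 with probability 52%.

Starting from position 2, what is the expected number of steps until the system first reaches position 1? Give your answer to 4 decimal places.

Let t(s) be the expected number of steps to first reach position 1 from state s, with t(position 1) = 0. Conditioning on the first step:
t(position 2) = 1 + 0.48·t(position 2)
Solving: t(position 2) = 1.9231.
Expected steps from position 2 to position 1: 1.9231.

1.9231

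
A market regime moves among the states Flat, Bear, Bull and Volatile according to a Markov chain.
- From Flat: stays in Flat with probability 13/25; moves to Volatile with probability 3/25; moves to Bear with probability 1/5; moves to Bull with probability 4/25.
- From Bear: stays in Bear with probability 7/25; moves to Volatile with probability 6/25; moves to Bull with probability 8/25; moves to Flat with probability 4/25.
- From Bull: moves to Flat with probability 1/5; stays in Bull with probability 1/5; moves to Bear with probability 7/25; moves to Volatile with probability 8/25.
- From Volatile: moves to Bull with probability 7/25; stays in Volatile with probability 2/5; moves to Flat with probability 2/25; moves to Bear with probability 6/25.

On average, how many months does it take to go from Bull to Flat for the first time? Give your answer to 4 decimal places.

Let t(s) be the expected number of months to first reach Flat from state s, with t(Flat) = 0. Conditioning on the first month:
t(Bear) = 1 + 0.28·t(Bear) + 0.32·t(Bull) + 0.24·t(Volatile)
t(Bull) = 1 + 0.28·t(Bear) + 0.2·t(Bull) + 0.32·t(Volatile)
t(Volatile) = 1 + 0.24·t(Bear) + 0.28·t(Bull) + 0.4·t(Volatile)
Solving: t(Bear) = 6.8477, t(Bull) = 6.6504, t(Volatile) = 7.5093.
Expected months from Bull to Flat: 6.6504.

6.6504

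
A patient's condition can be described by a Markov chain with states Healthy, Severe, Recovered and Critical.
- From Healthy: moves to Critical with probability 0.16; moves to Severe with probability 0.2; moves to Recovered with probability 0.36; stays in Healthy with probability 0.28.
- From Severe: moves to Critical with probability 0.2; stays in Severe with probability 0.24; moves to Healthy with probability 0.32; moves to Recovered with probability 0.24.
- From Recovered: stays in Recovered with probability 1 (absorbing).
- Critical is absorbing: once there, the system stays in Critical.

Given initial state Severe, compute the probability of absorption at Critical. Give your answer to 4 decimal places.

0.4040

Let h(s) be the probability of absorption at Critical starting from transient state s. Then h(Critical) = 1 and h(Recovered) = 0. By first-step analysis:
h(Healthy) = 0.28·h(Healthy) + 0.2·h(Severe) + 0.36·0 + 0.16·1
h(Severe) = 0.32·h(Healthy) + 0.24·h(Severe) + 0.24·0 + 0.2·1
Solving: h(Healthy) = 0.3344, h(Severe) = 0.4040.
Starting from Severe, the probability is 0.4040.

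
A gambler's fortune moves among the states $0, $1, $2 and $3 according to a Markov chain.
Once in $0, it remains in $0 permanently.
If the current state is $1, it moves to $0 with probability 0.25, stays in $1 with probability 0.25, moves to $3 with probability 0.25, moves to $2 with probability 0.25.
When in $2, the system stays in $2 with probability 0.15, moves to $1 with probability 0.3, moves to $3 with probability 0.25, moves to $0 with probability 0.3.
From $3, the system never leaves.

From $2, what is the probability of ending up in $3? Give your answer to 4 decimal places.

0.4667

Let h(s) be the probability of absorption at $3 starting from transient state s. Then h($3) = 1 and h($0) = 0. By first-step analysis:
h($1) = 0.25·0 + 0.25·h($1) + 0.25·h($2) + 0.25·1
h($2) = 0.3·0 + 0.3·h($1) + 0.15·h($2) + 0.25·1
Solving: h($1) = 0.4889, h($2) = 0.4667.
Starting from $2, the probability is 0.4667.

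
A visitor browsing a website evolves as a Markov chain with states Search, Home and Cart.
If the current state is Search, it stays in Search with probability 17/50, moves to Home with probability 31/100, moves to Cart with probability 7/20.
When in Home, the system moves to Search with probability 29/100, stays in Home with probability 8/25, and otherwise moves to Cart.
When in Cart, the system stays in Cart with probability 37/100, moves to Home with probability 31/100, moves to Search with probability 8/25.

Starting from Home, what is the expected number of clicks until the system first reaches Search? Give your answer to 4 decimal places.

3.3171

Let t(s) be the expected number of clicks to first reach Search from state s, with t(Search) = 0. Conditioning on the first click:
t(Home) = 1 + 0.32·t(Home) + 0.39·t(Cart)
t(Cart) = 1 + 0.31·t(Home) + 0.37·t(Cart)
Solving: t(Home) = 3.3171, t(Cart) = 3.2195.
Expected clicks from Home to Search: 3.3171.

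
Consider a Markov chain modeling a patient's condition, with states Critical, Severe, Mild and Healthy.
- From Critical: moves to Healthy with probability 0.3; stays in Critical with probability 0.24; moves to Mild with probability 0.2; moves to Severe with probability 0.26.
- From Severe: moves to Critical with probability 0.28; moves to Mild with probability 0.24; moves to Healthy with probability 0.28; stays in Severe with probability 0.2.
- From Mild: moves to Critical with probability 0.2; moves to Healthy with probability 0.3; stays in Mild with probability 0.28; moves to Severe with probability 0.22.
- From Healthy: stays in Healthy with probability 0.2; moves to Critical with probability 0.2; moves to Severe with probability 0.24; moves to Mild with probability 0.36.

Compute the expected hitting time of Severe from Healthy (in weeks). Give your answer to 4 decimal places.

Let t(s) be the expected number of weeks to first reach Severe from state s, with t(Severe) = 0. Conditioning on the first week:
t(Critical) = 1 + 0.24·t(Critical) + 0.2·t(Mild) + 0.3·t(Healthy)
t(Mild) = 1 + 0.2·t(Critical) + 0.28·t(Mild) + 0.3·t(Healthy)
t(Healthy) = 1 + 0.2·t(Critical) + 0.36·t(Mild) + 0.2·t(Healthy)
Solving: t(Critical) = 4.0992, t(Mild) = 4.2774, t(Healthy) = 4.1996.
Expected weeks from Healthy to Severe: 4.1996.

4.1996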